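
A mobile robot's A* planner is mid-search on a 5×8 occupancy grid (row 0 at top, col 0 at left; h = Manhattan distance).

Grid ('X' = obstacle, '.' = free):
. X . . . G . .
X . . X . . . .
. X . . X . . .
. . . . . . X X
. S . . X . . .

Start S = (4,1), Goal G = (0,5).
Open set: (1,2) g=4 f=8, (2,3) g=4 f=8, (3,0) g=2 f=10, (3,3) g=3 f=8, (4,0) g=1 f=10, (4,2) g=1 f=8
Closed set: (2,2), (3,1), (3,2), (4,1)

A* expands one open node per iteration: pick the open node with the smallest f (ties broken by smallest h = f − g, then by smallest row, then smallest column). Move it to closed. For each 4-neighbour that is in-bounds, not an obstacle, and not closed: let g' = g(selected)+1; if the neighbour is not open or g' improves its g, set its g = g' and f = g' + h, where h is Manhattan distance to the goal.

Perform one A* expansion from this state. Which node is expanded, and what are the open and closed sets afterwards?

step 1: expand (1,2) (f=8, h=4) → closed; open now [(0,2) g=5 f=8, (1,1) g=5 f=10, (2,3) g=4 f=8, (3,0) g=2 f=10, (3,3) g=3 f=8, (4,0) g=1 f=10, (4,2) g=1 f=8]

expanded=(1,2); open=[(0,2) g=5 f=8, (1,1) g=5 f=10, (2,3) g=4 f=8, (3,0) g=2 f=10, (3,3) g=3 f=8, (4,0) g=1 f=10, (4,2) g=1 f=8]; closed=[(1,2), (2,2), (3,1), (3,2), (4,1)]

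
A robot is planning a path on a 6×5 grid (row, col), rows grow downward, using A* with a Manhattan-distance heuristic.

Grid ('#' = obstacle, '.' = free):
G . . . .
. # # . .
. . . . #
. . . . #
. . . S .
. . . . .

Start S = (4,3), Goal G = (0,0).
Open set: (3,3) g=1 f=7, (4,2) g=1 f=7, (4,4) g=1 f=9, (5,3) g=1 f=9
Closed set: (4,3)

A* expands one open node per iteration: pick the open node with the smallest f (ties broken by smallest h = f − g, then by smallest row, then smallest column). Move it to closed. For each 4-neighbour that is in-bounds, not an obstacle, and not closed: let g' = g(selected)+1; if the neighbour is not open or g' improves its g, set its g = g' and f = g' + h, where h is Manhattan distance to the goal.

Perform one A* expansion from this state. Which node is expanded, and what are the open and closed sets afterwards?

expanded=(3,3); open=[(2,3) g=2 f=7, (3,2) g=2 f=7, (4,2) g=1 f=7, (4,4) g=1 f=9, (5,3) g=1 f=9]; closed=[(3,3), (4,3)]

step 1: expand (3,3) (f=7, h=6) → closed; open now [(2,3) g=2 f=7, (3,2) g=2 f=7, (4,2) g=1 f=7, (4,4) g=1 f=9, (5,3) g=1 f=9]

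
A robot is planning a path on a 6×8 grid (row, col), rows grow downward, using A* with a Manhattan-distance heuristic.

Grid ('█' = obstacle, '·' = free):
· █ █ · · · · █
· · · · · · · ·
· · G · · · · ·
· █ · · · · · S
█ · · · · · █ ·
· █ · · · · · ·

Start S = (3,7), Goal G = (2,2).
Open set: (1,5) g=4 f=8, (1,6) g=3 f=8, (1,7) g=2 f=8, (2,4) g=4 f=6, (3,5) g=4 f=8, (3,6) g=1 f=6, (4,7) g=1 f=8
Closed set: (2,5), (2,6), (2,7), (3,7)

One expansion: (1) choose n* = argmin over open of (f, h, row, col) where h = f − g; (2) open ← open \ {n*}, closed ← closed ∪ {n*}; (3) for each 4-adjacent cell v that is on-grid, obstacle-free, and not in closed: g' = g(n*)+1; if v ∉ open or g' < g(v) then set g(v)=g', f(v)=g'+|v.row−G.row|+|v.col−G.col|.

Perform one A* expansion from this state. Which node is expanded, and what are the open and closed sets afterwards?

step 1: expand (2,4) (f=6, h=2) → closed; open now [(1,4) g=5 f=8, (1,5) g=4 f=8, (1,6) g=3 f=8, (1,7) g=2 f=8, (2,3) g=5 f=6, (3,4) g=5 f=8, (3,5) g=4 f=8, (3,6) g=1 f=6, (4,7) g=1 f=8]

expanded=(2,4); open=[(1,4) g=5 f=8, (1,5) g=4 f=8, (1,6) g=3 f=8, (1,7) g=2 f=8, (2,3) g=5 f=6, (3,4) g=5 f=8, (3,5) g=4 f=8, (3,6) g=1 f=6, (4,7) g=1 f=8]; closed=[(2,4), (2,5), (2,6), (2,7), (3,7)]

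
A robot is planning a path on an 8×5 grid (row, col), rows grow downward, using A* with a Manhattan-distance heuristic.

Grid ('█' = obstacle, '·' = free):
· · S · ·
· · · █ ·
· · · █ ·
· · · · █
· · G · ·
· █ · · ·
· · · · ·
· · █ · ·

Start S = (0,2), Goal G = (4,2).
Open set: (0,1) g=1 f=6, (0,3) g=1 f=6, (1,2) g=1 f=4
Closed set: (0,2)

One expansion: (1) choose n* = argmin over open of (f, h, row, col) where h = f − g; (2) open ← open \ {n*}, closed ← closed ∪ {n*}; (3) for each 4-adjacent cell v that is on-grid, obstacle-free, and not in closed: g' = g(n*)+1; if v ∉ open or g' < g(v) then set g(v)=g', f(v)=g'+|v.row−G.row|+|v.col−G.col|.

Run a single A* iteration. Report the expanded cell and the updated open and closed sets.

expanded=(1,2); open=[(0,1) g=1 f=6, (0,3) g=1 f=6, (1,1) g=2 f=6, (2,2) g=2 f=4]; closed=[(0,2), (1,2)]

step 1: expand (1,2) (f=4, h=3) → closed; open now [(0,1) g=1 f=6, (0,3) g=1 f=6, (1,1) g=2 f=6, (2,2) g=2 f=4]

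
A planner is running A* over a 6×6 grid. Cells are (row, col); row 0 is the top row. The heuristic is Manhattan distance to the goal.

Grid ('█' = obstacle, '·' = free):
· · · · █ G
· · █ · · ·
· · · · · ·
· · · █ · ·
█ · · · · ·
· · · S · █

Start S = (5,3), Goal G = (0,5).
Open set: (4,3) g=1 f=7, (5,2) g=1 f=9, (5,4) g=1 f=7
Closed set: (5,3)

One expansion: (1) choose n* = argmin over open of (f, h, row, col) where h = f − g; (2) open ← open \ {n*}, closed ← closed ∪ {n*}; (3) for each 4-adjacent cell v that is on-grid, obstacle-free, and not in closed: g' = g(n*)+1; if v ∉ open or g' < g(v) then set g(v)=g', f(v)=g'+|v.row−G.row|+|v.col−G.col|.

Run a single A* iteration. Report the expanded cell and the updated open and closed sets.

step 1: expand (4,3) (f=7, h=6) → closed; open now [(4,2) g=2 f=9, (4,4) g=2 f=7, (5,2) g=1 f=9, (5,4) g=1 f=7]

expanded=(4,3); open=[(4,2) g=2 f=9, (4,4) g=2 f=7, (5,2) g=1 f=9, (5,4) g=1 f=7]; closed=[(4,3), (5,3)]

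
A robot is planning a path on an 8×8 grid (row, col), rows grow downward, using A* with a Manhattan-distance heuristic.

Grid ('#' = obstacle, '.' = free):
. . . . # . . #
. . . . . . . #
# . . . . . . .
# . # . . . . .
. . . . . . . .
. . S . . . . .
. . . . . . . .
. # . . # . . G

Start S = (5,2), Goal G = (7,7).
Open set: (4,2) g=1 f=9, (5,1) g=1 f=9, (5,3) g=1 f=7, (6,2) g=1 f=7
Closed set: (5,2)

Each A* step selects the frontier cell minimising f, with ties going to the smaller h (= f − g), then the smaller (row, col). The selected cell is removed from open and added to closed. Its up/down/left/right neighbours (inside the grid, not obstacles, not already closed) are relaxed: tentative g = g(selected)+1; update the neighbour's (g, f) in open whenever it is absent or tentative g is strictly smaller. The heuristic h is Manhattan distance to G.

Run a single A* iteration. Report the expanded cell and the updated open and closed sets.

step 1: expand (5,3) (f=7, h=6) → closed; open now [(4,2) g=1 f=9, (4,3) g=2 f=9, (5,1) g=1 f=9, (5,4) g=2 f=7, (6,2) g=1 f=7, (6,3) g=2 f=7]

expanded=(5,3); open=[(4,2) g=1 f=9, (4,3) g=2 f=9, (5,1) g=1 f=9, (5,4) g=2 f=7, (6,2) g=1 f=7, (6,3) g=2 f=7]; closed=[(5,2), (5,3)]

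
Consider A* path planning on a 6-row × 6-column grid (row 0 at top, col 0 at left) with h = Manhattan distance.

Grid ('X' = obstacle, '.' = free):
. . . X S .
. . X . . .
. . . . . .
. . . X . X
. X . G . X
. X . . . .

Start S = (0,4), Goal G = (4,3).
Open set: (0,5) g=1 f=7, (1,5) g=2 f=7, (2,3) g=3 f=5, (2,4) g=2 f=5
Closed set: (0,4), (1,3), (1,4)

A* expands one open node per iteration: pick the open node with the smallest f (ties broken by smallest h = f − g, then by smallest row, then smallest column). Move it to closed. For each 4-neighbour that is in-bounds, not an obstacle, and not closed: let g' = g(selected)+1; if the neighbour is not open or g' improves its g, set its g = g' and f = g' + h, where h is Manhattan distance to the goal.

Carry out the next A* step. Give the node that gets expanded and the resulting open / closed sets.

expanded=(2,3); open=[(0,5) g=1 f=7, (1,5) g=2 f=7, (2,2) g=4 f=7, (2,4) g=2 f=5]; closed=[(0,4), (1,3), (1,4), (2,3)]

step 1: expand (2,3) (f=5, h=2) → closed; open now [(0,5) g=1 f=7, (1,5) g=2 f=7, (2,2) g=4 f=7, (2,4) g=2 f=5]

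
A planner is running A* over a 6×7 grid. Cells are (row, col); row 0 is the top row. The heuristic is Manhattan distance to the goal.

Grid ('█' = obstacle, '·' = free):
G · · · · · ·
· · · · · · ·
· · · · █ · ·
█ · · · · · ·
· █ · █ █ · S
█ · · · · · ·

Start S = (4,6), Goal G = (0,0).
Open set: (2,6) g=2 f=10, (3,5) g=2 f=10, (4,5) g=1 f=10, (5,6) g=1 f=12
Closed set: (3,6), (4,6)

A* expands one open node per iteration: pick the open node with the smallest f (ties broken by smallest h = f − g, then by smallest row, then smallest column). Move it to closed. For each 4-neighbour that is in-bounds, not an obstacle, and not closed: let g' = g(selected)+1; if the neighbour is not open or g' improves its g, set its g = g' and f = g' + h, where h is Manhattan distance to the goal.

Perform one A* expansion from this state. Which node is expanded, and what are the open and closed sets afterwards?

step 1: expand (2,6) (f=10, h=8) → closed; open now [(1,6) g=3 f=10, (2,5) g=3 f=10, (3,5) g=2 f=10, (4,5) g=1 f=10, (5,6) g=1 f=12]

expanded=(2,6); open=[(1,6) g=3 f=10, (2,5) g=3 f=10, (3,5) g=2 f=10, (4,5) g=1 f=10, (5,6) g=1 f=12]; closed=[(2,6), (3,6), (4,6)]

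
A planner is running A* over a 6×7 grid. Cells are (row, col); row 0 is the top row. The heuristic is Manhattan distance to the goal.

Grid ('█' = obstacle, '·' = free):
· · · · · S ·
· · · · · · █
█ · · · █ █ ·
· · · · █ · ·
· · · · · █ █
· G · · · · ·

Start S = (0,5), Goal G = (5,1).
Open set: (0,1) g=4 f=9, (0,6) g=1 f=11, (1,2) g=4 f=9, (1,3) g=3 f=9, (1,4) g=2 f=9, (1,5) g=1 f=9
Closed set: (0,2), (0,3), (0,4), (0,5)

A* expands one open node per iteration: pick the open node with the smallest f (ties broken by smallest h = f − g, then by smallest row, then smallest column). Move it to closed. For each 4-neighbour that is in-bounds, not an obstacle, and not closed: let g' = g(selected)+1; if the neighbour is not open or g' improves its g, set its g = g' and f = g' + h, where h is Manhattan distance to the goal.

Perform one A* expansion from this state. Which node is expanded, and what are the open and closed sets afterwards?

expanded=(0,1); open=[(0,0) g=5 f=11, (0,6) g=1 f=11, (1,1) g=5 f=9, (1,2) g=4 f=9, (1,3) g=3 f=9, (1,4) g=2 f=9, (1,5) g=1 f=9]; closed=[(0,1), (0,2), (0,3), (0,4), (0,5)]

step 1: expand (0,1) (f=9, h=5) → closed; open now [(0,0) g=5 f=11, (0,6) g=1 f=11, (1,1) g=5 f=9, (1,2) g=4 f=9, (1,3) g=3 f=9, (1,4) g=2 f=9, (1,5) g=1 f=9]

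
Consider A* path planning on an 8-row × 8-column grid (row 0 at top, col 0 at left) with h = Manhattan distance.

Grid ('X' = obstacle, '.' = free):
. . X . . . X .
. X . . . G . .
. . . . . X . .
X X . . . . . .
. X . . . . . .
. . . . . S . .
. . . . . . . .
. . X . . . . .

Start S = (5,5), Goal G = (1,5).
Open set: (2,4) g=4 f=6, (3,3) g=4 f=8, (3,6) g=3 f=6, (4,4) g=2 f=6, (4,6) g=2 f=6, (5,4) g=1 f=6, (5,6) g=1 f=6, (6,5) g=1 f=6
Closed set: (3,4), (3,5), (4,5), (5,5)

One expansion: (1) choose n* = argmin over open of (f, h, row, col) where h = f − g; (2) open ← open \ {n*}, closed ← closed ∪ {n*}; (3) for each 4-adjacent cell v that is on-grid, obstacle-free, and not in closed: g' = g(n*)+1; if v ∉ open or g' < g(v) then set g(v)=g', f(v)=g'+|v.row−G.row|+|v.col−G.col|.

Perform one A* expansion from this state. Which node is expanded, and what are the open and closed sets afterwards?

expanded=(2,4); open=[(1,4) g=5 f=6, (2,3) g=5 f=8, (3,3) g=4 f=8, (3,6) g=3 f=6, (4,4) g=2 f=6, (4,6) g=2 f=6, (5,4) g=1 f=6, (5,6) g=1 f=6, (6,5) g=1 f=6]; closed=[(2,4), (3,4), (3,5), (4,5), (5,5)]

step 1: expand (2,4) (f=6, h=2) → closed; open now [(1,4) g=5 f=6, (2,3) g=5 f=8, (3,3) g=4 f=8, (3,6) g=3 f=6, (4,4) g=2 f=6, (4,6) g=2 f=6, (5,4) g=1 f=6, (5,6) g=1 f=6, (6,5) g=1 f=6]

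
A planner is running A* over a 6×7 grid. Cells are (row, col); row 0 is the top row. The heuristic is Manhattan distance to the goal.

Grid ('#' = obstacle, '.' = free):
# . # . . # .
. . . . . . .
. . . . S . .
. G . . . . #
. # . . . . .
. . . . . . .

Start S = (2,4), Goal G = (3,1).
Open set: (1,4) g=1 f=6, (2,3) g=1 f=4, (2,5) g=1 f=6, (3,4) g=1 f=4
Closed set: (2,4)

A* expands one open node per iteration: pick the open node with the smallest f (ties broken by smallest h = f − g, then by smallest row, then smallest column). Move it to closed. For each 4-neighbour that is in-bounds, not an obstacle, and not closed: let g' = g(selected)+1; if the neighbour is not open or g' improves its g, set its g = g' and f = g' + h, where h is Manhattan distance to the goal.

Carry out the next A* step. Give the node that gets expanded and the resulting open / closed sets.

expanded=(2,3); open=[(1,3) g=2 f=6, (1,4) g=1 f=6, (2,2) g=2 f=4, (2,5) g=1 f=6, (3,3) g=2 f=4, (3,4) g=1 f=4]; closed=[(2,3), (2,4)]

step 1: expand (2,3) (f=4, h=3) → closed; open now [(1,3) g=2 f=6, (1,4) g=1 f=6, (2,2) g=2 f=4, (2,5) g=1 f=6, (3,3) g=2 f=4, (3,4) g=1 f=4]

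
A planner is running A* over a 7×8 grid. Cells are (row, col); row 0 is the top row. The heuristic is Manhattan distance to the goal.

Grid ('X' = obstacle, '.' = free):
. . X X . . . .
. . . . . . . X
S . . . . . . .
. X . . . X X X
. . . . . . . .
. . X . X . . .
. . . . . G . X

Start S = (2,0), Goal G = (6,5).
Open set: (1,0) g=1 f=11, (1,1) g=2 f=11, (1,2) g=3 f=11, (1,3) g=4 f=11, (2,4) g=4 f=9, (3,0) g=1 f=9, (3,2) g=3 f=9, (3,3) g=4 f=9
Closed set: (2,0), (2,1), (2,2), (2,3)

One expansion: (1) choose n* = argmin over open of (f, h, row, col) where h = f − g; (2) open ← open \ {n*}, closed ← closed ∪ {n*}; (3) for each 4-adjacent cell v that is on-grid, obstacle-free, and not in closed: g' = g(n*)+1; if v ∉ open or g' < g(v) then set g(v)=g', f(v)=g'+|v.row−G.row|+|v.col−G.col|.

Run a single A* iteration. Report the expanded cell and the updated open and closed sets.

step 1: expand (2,4) (f=9, h=5) → closed; open now [(1,0) g=1 f=11, (1,1) g=2 f=11, (1,2) g=3 f=11, (1,3) g=4 f=11, (1,4) g=5 f=11, (2,5) g=5 f=9, (3,0) g=1 f=9, (3,2) g=3 f=9, (3,3) g=4 f=9, (3,4) g=5 f=9]

expanded=(2,4); open=[(1,0) g=1 f=11, (1,1) g=2 f=11, (1,2) g=3 f=11, (1,3) g=4 f=11, (1,4) g=5 f=11, (2,5) g=5 f=9, (3,0) g=1 f=9, (3,2) g=3 f=9, (3,3) g=4 f=9, (3,4) g=5 f=9]; closed=[(2,0), (2,1), (2,2), (2,3), (2,4)]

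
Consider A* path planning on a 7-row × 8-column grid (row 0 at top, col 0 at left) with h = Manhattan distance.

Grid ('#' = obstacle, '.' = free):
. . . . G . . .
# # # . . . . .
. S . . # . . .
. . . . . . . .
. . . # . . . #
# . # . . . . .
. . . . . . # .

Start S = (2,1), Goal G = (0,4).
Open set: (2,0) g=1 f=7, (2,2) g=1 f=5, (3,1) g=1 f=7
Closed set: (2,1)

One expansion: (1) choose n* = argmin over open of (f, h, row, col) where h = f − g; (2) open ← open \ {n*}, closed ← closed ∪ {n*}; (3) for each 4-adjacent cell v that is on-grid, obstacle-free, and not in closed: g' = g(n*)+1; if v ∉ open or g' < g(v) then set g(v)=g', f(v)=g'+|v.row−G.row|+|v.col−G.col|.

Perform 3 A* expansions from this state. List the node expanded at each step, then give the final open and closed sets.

order=[(2,2) → (2,3) → (1,3)]; open=[(0,3) g=4 f=5, (1,4) g=4 f=5, (2,0) g=1 f=7, (3,1) g=1 f=7, (3,2) g=2 f=7, (3,3) g=3 f=7]; closed=[(1,3), (2,1), (2,2), (2,3)]

step 1: expand (2,2) (f=5, h=4) → closed; open now [(2,0) g=1 f=7, (2,3) g=2 f=5, (3,1) g=1 f=7, (3,2) g=2 f=7]
step 2: expand (2,3) (f=5, h=3) → closed; open now [(1,3) g=3 f=5, (2,0) g=1 f=7, (3,1) g=1 f=7, (3,2) g=2 f=7, (3,3) g=3 f=7]
step 3: expand (1,3) (f=5, h=2) → closed; open now [(0,3) g=4 f=5, (1,4) g=4 f=5, (2,0) g=1 f=7, (3,1) g=1 f=7, (3,2) g=2 f=7, (3,3) g=3 f=7]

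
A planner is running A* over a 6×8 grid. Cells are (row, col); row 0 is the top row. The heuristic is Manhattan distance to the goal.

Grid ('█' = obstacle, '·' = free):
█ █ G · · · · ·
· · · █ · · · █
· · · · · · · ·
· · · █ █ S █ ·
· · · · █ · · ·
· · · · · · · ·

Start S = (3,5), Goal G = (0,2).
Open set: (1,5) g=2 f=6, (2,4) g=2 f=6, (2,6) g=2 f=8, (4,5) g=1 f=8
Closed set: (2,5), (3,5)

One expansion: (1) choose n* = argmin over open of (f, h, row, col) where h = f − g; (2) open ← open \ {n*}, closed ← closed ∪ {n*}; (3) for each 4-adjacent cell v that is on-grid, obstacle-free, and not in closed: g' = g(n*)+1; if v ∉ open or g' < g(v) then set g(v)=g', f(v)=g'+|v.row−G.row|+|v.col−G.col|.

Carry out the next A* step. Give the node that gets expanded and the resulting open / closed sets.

expanded=(1,5); open=[(0,5) g=3 f=6, (1,4) g=3 f=6, (1,6) g=3 f=8, (2,4) g=2 f=6, (2,6) g=2 f=8, (4,5) g=1 f=8]; closed=[(1,5), (2,5), (3,5)]

step 1: expand (1,5) (f=6, h=4) → closed; open now [(0,5) g=3 f=6, (1,4) g=3 f=6, (1,6) g=3 f=8, (2,4) g=2 f=6, (2,6) g=2 f=8, (4,5) g=1 f=8]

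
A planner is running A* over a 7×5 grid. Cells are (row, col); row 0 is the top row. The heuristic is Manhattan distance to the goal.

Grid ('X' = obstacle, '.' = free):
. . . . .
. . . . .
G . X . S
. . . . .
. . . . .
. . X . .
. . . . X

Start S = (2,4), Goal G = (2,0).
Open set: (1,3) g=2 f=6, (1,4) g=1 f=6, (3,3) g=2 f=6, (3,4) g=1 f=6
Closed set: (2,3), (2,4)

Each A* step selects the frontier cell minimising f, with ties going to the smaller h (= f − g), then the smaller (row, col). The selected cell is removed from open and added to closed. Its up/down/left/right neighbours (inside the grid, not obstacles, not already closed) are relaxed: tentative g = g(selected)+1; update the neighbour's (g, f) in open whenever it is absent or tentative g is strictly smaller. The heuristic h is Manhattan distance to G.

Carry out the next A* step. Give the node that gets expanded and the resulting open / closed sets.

step 1: expand (1,3) (f=6, h=4) → closed; open now [(0,3) g=3 f=8, (1,2) g=3 f=6, (1,4) g=1 f=6, (3,3) g=2 f=6, (3,4) g=1 f=6]

expanded=(1,3); open=[(0,3) g=3 f=8, (1,2) g=3 f=6, (1,4) g=1 f=6, (3,3) g=2 f=6, (3,4) g=1 f=6]; closed=[(1,3), (2,3), (2,4)]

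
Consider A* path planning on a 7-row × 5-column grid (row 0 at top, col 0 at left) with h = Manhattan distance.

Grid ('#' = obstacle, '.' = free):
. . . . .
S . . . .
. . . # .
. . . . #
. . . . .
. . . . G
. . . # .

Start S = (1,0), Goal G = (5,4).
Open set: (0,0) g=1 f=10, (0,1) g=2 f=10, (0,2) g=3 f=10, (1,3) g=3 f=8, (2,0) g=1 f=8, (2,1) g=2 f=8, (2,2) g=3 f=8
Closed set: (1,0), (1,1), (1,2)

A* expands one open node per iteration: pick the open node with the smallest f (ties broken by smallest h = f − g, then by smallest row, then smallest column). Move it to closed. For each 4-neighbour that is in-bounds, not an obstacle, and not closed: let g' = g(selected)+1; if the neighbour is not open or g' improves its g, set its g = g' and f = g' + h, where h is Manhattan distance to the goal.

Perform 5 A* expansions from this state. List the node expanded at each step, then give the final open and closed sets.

step 1: expand (1,3) (f=8, h=5) → closed; open now [(0,0) g=1 f=10, (0,1) g=2 f=10, (0,2) g=3 f=10, (0,3) g=4 f=10, (1,4) g=4 f=8, (2,0) g=1 f=8, (2,1) g=2 f=8, (2,2) g=3 f=8]
step 2: expand (1,4) (f=8, h=4) → closed; open now [(0,0) g=1 f=10, (0,1) g=2 f=10, (0,2) g=3 f=10, (0,3) g=4 f=10, (0,4) g=5 f=10, (2,0) g=1 f=8, (2,1) g=2 f=8, (2,2) g=3 f=8, (2,4) g=5 f=8]
step 3: expand (2,4) (f=8, h=3) → closed; open now [(0,0) g=1 f=10, (0,1) g=2 f=10, (0,2) g=3 f=10, (0,3) g=4 f=10, (0,4) g=5 f=10, (2,0) g=1 f=8, (2,1) g=2 f=8, (2,2) g=3 f=8]
step 4: expand (2,2) (f=8, h=5) → closed; open now [(0,0) g=1 f=10, (0,1) g=2 f=10, (0,2) g=3 f=10, (0,3) g=4 f=10, (0,4) g=5 f=10, (2,0) g=1 f=8, (2,1) g=2 f=8, (3,2) g=4 f=8]
step 5: expand (3,2) (f=8, h=4) → closed; open now [(0,0) g=1 f=10, (0,1) g=2 f=10, (0,2) g=3 f=10, (0,3) g=4 f=10, (0,4) g=5 f=10, (2,0) g=1 f=8, (2,1) g=2 f=8, (3,1) g=5 f=10, (3,3) g=5 f=8, (4,2) g=5 f=8]

order=[(1,3) → (1,4) → (2,4) → (2,2) → (3,2)]; open=[(0,0) g=1 f=10, (0,1) g=2 f=10, (0,2) g=3 f=10, (0,3) g=4 f=10, (0,4) g=5 f=10, (2,0) g=1 f=8, (2,1) g=2 f=8, (3,1) g=5 f=10, (3,3) g=5 f=8, (4,2) g=5 f=8]; closed=[(1,0), (1,1), (1,2), (1,3), (1,4), (2,2), (2,4), (3,2)]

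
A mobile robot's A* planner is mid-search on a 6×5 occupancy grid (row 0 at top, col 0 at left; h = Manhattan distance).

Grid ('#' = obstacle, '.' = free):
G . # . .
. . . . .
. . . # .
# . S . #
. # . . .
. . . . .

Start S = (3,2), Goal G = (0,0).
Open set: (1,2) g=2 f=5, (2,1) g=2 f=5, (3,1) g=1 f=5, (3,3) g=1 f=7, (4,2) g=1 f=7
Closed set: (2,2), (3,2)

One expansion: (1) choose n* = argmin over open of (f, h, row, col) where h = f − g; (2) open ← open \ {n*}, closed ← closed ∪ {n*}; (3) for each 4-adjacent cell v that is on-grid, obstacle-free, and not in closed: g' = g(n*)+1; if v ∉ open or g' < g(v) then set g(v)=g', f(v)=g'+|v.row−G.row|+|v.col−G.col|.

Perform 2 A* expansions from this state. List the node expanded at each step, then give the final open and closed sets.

order=[(1,2) → (1,1)]; open=[(0,1) g=4 f=5, (1,0) g=4 f=5, (1,3) g=3 f=7, (2,1) g=2 f=5, (3,1) g=1 f=5, (3,3) g=1 f=7, (4,2) g=1 f=7]; closed=[(1,1), (1,2), (2,2), (3,2)]

step 1: expand (1,2) (f=5, h=3) → closed; open now [(1,1) g=3 f=5, (1,3) g=3 f=7, (2,1) g=2 f=5, (3,1) g=1 f=5, (3,3) g=1 f=7, (4,2) g=1 f=7]
step 2: expand (1,1) (f=5, h=2) → closed; open now [(0,1) g=4 f=5, (1,0) g=4 f=5, (1,3) g=3 f=7, (2,1) g=2 f=5, (3,1) g=1 f=5, (3,3) g=1 f=7, (4,2) g=1 f=7]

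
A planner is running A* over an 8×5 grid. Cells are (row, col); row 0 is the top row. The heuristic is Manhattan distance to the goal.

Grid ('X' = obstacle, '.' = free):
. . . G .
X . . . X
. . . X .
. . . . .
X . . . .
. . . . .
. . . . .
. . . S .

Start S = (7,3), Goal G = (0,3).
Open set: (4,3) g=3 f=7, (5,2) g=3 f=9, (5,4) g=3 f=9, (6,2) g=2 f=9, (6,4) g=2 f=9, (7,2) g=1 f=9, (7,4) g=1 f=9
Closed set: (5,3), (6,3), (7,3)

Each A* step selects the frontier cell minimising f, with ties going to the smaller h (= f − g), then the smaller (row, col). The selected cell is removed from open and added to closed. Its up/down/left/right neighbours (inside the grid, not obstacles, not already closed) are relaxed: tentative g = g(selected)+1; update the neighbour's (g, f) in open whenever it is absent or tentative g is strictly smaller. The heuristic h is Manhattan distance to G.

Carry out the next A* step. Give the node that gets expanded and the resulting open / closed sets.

step 1: expand (4,3) (f=7, h=4) → closed; open now [(3,3) g=4 f=7, (4,2) g=4 f=9, (4,4) g=4 f=9, (5,2) g=3 f=9, (5,4) g=3 f=9, (6,2) g=2 f=9, (6,4) g=2 f=9, (7,2) g=1 f=9, (7,4) g=1 f=9]

expanded=(4,3); open=[(3,3) g=4 f=7, (4,2) g=4 f=9, (4,4) g=4 f=9, (5,2) g=3 f=9, (5,4) g=3 f=9, (6,2) g=2 f=9, (6,4) g=2 f=9, (7,2) g=1 f=9, (7,4) g=1 f=9]; closed=[(4,3), (5,3), (6,3), (7,3)]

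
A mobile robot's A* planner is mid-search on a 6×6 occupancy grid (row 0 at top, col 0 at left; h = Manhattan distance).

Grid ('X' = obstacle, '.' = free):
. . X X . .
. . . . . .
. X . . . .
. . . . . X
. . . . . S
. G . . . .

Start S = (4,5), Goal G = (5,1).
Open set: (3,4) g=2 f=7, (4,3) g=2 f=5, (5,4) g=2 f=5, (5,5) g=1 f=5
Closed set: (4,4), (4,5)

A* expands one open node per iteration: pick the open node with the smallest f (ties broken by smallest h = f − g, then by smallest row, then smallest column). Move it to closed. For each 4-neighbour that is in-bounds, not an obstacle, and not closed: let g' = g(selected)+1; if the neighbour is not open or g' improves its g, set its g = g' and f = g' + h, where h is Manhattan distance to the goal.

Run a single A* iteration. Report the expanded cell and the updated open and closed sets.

step 1: expand (4,3) (f=5, h=3) → closed; open now [(3,3) g=3 f=7, (3,4) g=2 f=7, (4,2) g=3 f=5, (5,3) g=3 f=5, (5,4) g=2 f=5, (5,5) g=1 f=5]

expanded=(4,3); open=[(3,3) g=3 f=7, (3,4) g=2 f=7, (4,2) g=3 f=5, (5,3) g=3 f=5, (5,4) g=2 f=5, (5,5) g=1 f=5]; closed=[(4,3), (4,4), (4,5)]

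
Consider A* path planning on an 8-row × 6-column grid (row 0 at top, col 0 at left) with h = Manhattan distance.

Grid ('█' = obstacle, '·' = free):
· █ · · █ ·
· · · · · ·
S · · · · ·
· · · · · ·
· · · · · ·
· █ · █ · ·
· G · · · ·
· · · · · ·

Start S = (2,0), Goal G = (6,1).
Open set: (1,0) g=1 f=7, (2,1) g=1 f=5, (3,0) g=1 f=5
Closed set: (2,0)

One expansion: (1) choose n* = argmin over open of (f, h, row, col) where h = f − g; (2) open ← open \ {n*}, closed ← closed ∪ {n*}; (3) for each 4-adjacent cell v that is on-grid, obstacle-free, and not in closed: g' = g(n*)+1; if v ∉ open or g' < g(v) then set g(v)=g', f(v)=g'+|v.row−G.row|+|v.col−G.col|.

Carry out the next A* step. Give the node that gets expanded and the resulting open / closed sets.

step 1: expand (2,1) (f=5, h=4) → closed; open now [(1,0) g=1 f=7, (1,1) g=2 f=7, (2,2) g=2 f=7, (3,0) g=1 f=5, (3,1) g=2 f=5]

expanded=(2,1); open=[(1,0) g=1 f=7, (1,1) g=2 f=7, (2,2) g=2 f=7, (3,0) g=1 f=5, (3,1) g=2 f=5]; closed=[(2,0), (2,1)]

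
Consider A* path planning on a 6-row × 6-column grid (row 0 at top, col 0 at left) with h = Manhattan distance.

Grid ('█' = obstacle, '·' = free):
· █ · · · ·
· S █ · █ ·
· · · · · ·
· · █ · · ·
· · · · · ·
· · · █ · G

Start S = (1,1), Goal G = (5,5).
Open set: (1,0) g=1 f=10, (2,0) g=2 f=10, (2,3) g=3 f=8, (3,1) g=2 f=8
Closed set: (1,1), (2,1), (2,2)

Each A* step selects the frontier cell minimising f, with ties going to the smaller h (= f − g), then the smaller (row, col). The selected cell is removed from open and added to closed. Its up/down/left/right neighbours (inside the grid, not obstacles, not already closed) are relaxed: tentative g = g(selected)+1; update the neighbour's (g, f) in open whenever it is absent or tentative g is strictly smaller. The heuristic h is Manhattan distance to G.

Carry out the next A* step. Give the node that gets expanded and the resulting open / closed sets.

step 1: expand (2,3) (f=8, h=5) → closed; open now [(1,0) g=1 f=10, (1,3) g=4 f=10, (2,0) g=2 f=10, (2,4) g=4 f=8, (3,1) g=2 f=8, (3,3) g=4 f=8]

expanded=(2,3); open=[(1,0) g=1 f=10, (1,3) g=4 f=10, (2,0) g=2 f=10, (2,4) g=4 f=8, (3,1) g=2 f=8, (3,3) g=4 f=8]; closed=[(1,1), (2,1), (2,2), (2,3)]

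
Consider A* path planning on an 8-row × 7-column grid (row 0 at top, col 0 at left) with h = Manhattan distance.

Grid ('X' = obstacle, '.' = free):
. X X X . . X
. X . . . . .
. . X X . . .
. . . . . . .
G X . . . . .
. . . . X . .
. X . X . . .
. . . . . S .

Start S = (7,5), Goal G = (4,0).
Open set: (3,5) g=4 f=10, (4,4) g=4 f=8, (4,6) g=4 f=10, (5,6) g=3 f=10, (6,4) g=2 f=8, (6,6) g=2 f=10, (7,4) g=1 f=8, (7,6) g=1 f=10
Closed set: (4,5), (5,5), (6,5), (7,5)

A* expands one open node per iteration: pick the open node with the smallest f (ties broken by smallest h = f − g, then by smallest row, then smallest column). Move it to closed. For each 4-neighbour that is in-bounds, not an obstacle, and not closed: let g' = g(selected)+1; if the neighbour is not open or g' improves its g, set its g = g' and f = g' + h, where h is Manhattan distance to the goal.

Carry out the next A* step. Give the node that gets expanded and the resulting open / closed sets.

step 1: expand (4,4) (f=8, h=4) → closed; open now [(3,4) g=5 f=10, (3,5) g=4 f=10, (4,3) g=5 f=8, (4,6) g=4 f=10, (5,6) g=3 f=10, (6,4) g=2 f=8, (6,6) g=2 f=10, (7,4) g=1 f=8, (7,6) g=1 f=10]

expanded=(4,4); open=[(3,4) g=5 f=10, (3,5) g=4 f=10, (4,3) g=5 f=8, (4,6) g=4 f=10, (5,6) g=3 f=10, (6,4) g=2 f=8, (6,6) g=2 f=10, (7,4) g=1 f=8, (7,6) g=1 f=10]; closed=[(4,4), (4,5), (5,5), (6,5), (7,5)]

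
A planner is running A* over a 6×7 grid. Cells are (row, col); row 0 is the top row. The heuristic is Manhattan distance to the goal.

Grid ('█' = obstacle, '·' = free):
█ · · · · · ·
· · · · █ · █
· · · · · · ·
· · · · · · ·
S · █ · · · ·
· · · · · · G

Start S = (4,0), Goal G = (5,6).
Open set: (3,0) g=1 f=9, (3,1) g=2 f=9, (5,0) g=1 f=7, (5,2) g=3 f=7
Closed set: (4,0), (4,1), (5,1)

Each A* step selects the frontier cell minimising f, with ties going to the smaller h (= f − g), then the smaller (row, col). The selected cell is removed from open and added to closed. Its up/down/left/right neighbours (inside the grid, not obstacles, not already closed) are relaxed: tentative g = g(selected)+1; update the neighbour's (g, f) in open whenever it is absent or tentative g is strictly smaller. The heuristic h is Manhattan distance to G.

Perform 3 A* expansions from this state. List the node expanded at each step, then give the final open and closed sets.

step 1: expand (5,2) (f=7, h=4) → closed; open now [(3,0) g=1 f=9, (3,1) g=2 f=9, (5,0) g=1 f=7, (5,3) g=4 f=7]
step 2: expand (5,3) (f=7, h=3) → closed; open now [(3,0) g=1 f=9, (3,1) g=2 f=9, (4,3) g=5 f=9, (5,0) g=1 f=7, (5,4) g=5 f=7]
step 3: expand (5,4) (f=7, h=2) → closed; open now [(3,0) g=1 f=9, (3,1) g=2 f=9, (4,3) g=5 f=9, (4,4) g=6 f=9, (5,0) g=1 f=7, (5,5) g=6 f=7]

order=[(5,2) → (5,3) → (5,4)]; open=[(3,0) g=1 f=9, (3,1) g=2 f=9, (4,3) g=5 f=9, (4,4) g=6 f=9, (5,0) g=1 f=7, (5,5) g=6 f=7]; closed=[(4,0), (4,1), (5,1), (5,2), (5,3), (5,4)]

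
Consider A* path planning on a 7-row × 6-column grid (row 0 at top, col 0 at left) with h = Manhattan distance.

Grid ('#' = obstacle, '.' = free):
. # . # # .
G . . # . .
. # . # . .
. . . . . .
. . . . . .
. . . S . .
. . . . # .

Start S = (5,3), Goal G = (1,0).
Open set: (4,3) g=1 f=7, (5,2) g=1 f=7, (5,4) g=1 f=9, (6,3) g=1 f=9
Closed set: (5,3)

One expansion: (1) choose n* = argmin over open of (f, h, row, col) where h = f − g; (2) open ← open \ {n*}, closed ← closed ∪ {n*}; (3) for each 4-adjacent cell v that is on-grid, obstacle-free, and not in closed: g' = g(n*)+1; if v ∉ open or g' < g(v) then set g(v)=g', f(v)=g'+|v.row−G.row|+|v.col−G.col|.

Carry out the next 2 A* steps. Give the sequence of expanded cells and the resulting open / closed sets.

order=[(4,3) → (3,3)]; open=[(3,2) g=3 f=7, (3,4) g=3 f=9, (4,2) g=2 f=7, (4,4) g=2 f=9, (5,2) g=1 f=7, (5,4) g=1 f=9, (6,3) g=1 f=9]; closed=[(3,3), (4,3), (5,3)]

step 1: expand (4,3) (f=7, h=6) → closed; open now [(3,3) g=2 f=7, (4,2) g=2 f=7, (4,4) g=2 f=9, (5,2) g=1 f=7, (5,4) g=1 f=9, (6,3) g=1 f=9]
step 2: expand (3,3) (f=7, h=5) → closed; open now [(3,2) g=3 f=7, (3,4) g=3 f=9, (4,2) g=2 f=7, (4,4) g=2 f=9, (5,2) g=1 f=7, (5,4) g=1 f=9, (6,3) g=1 f=9]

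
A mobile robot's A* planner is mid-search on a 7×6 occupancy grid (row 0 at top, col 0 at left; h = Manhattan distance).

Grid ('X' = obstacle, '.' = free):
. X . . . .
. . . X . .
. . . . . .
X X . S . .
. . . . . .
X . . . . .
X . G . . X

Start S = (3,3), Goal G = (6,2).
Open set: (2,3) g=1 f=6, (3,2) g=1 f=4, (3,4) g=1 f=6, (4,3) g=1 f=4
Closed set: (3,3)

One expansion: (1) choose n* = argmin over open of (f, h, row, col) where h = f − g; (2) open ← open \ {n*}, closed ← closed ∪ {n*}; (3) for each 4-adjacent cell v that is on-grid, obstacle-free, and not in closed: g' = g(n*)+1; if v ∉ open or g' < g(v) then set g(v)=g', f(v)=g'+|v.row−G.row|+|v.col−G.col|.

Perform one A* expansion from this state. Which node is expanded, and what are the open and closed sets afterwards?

step 1: expand (3,2) (f=4, h=3) → closed; open now [(2,2) g=2 f=6, (2,3) g=1 f=6, (3,4) g=1 f=6, (4,2) g=2 f=4, (4,3) g=1 f=4]

expanded=(3,2); open=[(2,2) g=2 f=6, (2,3) g=1 f=6, (3,4) g=1 f=6, (4,2) g=2 f=4, (4,3) g=1 f=4]; closed=[(3,2), (3,3)]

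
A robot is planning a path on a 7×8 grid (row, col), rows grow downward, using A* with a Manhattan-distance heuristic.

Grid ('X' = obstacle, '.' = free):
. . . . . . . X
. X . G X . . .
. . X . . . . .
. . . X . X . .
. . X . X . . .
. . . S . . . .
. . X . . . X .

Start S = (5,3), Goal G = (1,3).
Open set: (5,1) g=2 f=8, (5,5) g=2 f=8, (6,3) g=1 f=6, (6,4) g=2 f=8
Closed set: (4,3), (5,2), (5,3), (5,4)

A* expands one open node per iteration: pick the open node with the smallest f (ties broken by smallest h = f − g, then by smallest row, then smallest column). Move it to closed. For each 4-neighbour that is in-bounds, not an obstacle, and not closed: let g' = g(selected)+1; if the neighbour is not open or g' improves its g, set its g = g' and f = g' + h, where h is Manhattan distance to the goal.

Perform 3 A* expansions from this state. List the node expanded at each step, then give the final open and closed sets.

order=[(6,3) → (5,1) → (4,1)]; open=[(3,1) g=4 f=8, (4,0) g=4 f=10, (5,0) g=3 f=10, (5,5) g=2 f=8, (6,1) g=3 f=10, (6,4) g=2 f=8]; closed=[(4,1), (4,3), (5,1), (5,2), (5,3), (5,4), (6,3)]

step 1: expand (6,3) (f=6, h=5) → closed; open now [(5,1) g=2 f=8, (5,5) g=2 f=8, (6,4) g=2 f=8]
step 2: expand (5,1) (f=8, h=6) → closed; open now [(4,1) g=3 f=8, (5,0) g=3 f=10, (5,5) g=2 f=8, (6,1) g=3 f=10, (6,4) g=2 f=8]
step 3: expand (4,1) (f=8, h=5) → closed; open now [(3,1) g=4 f=8, (4,0) g=4 f=10, (5,0) g=3 f=10, (5,5) g=2 f=8, (6,1) g=3 f=10, (6,4) g=2 f=8]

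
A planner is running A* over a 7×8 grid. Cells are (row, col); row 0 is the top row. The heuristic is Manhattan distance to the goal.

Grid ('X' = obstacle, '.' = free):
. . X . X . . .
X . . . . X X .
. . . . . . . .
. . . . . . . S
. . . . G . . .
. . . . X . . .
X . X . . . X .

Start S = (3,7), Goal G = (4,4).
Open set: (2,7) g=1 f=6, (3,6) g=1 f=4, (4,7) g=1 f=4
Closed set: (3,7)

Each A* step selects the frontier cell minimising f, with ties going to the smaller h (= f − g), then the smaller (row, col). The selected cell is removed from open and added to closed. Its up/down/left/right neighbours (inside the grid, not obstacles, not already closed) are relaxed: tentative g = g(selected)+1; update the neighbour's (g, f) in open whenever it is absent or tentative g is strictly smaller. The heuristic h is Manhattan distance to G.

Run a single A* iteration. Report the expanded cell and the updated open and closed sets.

expanded=(3,6); open=[(2,6) g=2 f=6, (2,7) g=1 f=6, (3,5) g=2 f=4, (4,6) g=2 f=4, (4,7) g=1 f=4]; closed=[(3,6), (3,7)]

step 1: expand (3,6) (f=4, h=3) → closed; open now [(2,6) g=2 f=6, (2,7) g=1 f=6, (3,5) g=2 f=4, (4,6) g=2 f=4, (4,7) g=1 f=4]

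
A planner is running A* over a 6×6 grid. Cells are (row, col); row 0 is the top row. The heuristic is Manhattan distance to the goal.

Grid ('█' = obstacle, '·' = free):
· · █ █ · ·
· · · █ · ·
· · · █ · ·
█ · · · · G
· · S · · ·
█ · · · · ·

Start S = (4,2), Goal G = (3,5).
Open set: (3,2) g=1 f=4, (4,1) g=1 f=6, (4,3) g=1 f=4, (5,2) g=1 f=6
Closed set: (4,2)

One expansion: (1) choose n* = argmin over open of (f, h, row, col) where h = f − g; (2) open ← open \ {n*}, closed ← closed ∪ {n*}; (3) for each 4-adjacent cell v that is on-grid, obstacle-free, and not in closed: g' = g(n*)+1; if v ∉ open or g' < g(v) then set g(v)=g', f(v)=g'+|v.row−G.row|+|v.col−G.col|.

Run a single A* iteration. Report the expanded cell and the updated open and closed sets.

step 1: expand (3,2) (f=4, h=3) → closed; open now [(2,2) g=2 f=6, (3,1) g=2 f=6, (3,3) g=2 f=4, (4,1) g=1 f=6, (4,3) g=1 f=4, (5,2) g=1 f=6]

expanded=(3,2); open=[(2,2) g=2 f=6, (3,1) g=2 f=6, (3,3) g=2 f=4, (4,1) g=1 f=6, (4,3) g=1 f=4, (5,2) g=1 f=6]; closed=[(3,2), (4,2)]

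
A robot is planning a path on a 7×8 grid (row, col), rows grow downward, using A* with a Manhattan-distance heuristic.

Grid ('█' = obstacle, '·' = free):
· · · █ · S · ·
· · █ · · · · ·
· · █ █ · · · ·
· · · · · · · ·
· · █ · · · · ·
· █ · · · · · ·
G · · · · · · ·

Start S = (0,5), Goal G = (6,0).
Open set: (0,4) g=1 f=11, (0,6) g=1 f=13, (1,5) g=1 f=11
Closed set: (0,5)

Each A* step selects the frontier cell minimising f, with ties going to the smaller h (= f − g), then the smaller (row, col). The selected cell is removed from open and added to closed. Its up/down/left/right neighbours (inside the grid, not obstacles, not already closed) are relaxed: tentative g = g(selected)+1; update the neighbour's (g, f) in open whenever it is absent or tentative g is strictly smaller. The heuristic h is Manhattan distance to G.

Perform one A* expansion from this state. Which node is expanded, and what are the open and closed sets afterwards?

step 1: expand (0,4) (f=11, h=10) → closed; open now [(0,6) g=1 f=13, (1,4) g=2 f=11, (1,5) g=1 f=11]

expanded=(0,4); open=[(0,6) g=1 f=13, (1,4) g=2 f=11, (1,5) g=1 f=11]; closed=[(0,4), (0,5)]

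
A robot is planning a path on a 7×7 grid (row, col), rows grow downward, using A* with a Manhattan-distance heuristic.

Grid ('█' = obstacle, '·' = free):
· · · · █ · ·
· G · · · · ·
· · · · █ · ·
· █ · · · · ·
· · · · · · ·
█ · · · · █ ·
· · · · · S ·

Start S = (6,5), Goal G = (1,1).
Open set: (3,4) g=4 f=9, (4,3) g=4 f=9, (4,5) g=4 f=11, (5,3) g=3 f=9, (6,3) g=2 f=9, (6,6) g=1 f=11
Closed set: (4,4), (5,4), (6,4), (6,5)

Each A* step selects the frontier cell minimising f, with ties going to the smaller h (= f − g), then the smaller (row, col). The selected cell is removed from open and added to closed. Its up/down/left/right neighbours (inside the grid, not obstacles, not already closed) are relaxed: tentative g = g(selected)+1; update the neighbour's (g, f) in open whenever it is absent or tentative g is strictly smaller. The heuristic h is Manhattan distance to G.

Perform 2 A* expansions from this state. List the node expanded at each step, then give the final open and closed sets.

step 1: expand (3,4) (f=9, h=5) → closed; open now [(3,3) g=5 f=9, (3,5) g=5 f=11, (4,3) g=4 f=9, (4,5) g=4 f=11, (5,3) g=3 f=9, (6,3) g=2 f=9, (6,6) g=1 f=11]
step 2: expand (3,3) (f=9, h=4) → closed; open now [(2,3) g=6 f=9, (3,2) g=6 f=9, (3,5) g=5 f=11, (4,3) g=4 f=9, (4,5) g=4 f=11, (5,3) g=3 f=9, (6,3) g=2 f=9, (6,6) g=1 f=11]

order=[(3,4) → (3,3)]; open=[(2,3) g=6 f=9, (3,2) g=6 f=9, (3,5) g=5 f=11, (4,3) g=4 f=9, (4,5) g=4 f=11, (5,3) g=3 f=9, (6,3) g=2 f=9, (6,6) g=1 f=11]; closed=[(3,3), (3,4), (4,4), (5,4), (6,4), (6,5)]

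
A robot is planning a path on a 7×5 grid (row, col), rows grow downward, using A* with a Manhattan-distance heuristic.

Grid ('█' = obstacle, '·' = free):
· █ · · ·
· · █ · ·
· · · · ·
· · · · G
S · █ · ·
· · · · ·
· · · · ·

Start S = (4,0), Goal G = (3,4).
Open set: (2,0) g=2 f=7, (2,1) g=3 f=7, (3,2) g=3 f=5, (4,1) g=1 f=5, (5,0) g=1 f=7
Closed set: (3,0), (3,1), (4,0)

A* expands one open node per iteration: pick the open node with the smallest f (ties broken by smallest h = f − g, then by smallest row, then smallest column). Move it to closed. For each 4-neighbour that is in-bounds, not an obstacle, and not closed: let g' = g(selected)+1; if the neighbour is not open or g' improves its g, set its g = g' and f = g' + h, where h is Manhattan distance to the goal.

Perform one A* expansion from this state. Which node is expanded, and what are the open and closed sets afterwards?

expanded=(3,2); open=[(2,0) g=2 f=7, (2,1) g=3 f=7, (2,2) g=4 f=7, (3,3) g=4 f=5, (4,1) g=1 f=5, (5,0) g=1 f=7]; closed=[(3,0), (3,1), (3,2), (4,0)]

step 1: expand (3,2) (f=5, h=2) → closed; open now [(2,0) g=2 f=7, (2,1) g=3 f=7, (2,2) g=4 f=7, (3,3) g=4 f=5, (4,1) g=1 f=5, (5,0) g=1 f=7]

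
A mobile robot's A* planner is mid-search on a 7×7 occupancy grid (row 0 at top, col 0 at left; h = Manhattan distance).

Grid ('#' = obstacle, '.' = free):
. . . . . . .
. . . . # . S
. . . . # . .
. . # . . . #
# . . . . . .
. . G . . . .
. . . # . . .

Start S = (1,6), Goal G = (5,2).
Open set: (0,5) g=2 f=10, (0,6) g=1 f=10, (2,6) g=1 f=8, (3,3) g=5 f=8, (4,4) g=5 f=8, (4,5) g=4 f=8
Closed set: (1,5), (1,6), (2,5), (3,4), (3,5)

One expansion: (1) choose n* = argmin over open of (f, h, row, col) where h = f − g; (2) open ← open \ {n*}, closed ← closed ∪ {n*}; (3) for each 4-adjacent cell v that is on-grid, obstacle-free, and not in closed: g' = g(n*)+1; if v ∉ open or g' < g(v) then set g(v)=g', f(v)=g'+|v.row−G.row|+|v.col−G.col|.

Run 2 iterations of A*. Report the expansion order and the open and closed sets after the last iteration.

order=[(3,3) → (4,3)]; open=[(0,5) g=2 f=10, (0,6) g=1 f=10, (2,3) g=6 f=10, (2,6) g=1 f=8, (4,2) g=7 f=8, (4,4) g=5 f=8, (4,5) g=4 f=8, (5,3) g=7 f=8]; closed=[(1,5), (1,6), (2,5), (3,3), (3,4), (3,5), (4,3)]

step 1: expand (3,3) (f=8, h=3) → closed; open now [(0,5) g=2 f=10, (0,6) g=1 f=10, (2,3) g=6 f=10, (2,6) g=1 f=8, (4,3) g=6 f=8, (4,4) g=5 f=8, (4,5) g=4 f=8]
step 2: expand (4,3) (f=8, h=2) → closed; open now [(0,5) g=2 f=10, (0,6) g=1 f=10, (2,3) g=6 f=10, (2,6) g=1 f=8, (4,2) g=7 f=8, (4,4) g=5 f=8, (4,5) g=4 f=8, (5,3) g=7 f=8]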